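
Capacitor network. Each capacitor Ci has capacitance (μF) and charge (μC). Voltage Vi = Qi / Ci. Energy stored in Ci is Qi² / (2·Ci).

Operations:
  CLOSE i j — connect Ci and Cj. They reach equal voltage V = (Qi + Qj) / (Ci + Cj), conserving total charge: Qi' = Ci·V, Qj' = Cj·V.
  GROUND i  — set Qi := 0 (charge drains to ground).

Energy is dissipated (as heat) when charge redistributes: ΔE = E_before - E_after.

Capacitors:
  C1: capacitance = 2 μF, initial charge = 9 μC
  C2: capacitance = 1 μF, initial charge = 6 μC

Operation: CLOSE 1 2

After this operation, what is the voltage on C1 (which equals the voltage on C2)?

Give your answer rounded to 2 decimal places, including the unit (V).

Initial: C1(2μF, Q=9μC, V=4.50V), C2(1μF, Q=6μC, V=6.00V)
Op 1: CLOSE 1-2: Q_total=15.00, C_total=3.00, V=5.00; Q1=10.00, Q2=5.00; dissipated=0.750

Answer: 5.00 V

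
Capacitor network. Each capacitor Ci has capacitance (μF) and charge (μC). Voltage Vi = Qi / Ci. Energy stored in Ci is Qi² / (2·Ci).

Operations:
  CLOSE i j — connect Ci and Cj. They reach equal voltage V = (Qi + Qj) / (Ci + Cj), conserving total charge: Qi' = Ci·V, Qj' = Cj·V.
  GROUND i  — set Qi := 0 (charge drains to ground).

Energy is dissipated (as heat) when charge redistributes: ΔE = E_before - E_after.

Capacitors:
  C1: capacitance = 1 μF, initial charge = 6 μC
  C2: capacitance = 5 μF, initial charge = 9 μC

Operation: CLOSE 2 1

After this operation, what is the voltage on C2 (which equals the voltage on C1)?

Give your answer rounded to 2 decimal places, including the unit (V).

Initial: C1(1μF, Q=6μC, V=6.00V), C2(5μF, Q=9μC, V=1.80V)
Op 1: CLOSE 2-1: Q_total=15.00, C_total=6.00, V=2.50; Q2=12.50, Q1=2.50; dissipated=7.350

Answer: 2.50 V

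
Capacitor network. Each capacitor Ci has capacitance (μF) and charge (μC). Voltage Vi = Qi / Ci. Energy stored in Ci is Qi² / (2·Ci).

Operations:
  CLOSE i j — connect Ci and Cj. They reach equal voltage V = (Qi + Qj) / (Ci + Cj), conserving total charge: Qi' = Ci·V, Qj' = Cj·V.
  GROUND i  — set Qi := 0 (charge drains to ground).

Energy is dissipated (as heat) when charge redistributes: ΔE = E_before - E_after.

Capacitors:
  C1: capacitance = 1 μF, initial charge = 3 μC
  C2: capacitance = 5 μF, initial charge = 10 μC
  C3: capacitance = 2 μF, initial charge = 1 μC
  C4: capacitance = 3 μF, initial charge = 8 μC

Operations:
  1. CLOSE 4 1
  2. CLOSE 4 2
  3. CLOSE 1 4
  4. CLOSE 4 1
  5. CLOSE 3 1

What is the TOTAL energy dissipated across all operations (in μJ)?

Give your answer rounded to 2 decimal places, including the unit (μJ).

Initial: C1(1μF, Q=3μC, V=3.00V), C2(5μF, Q=10μC, V=2.00V), C3(2μF, Q=1μC, V=0.50V), C4(3μF, Q=8μC, V=2.67V)
Op 1: CLOSE 4-1: Q_total=11.00, C_total=4.00, V=2.75; Q4=8.25, Q1=2.75; dissipated=0.042
Op 2: CLOSE 4-2: Q_total=18.25, C_total=8.00, V=2.28; Q4=6.84, Q2=11.41; dissipated=0.527
Op 3: CLOSE 1-4: Q_total=9.59, C_total=4.00, V=2.40; Q1=2.40, Q4=7.20; dissipated=0.082
Op 4: CLOSE 4-1: Q_total=9.59, C_total=4.00, V=2.40; Q4=7.20, Q1=2.40; dissipated=0.000
Op 5: CLOSE 3-1: Q_total=3.40, C_total=3.00, V=1.13; Q3=2.27, Q1=1.13; dissipated=1.201
Total dissipated: 1.853 μJ

Answer: 1.85 μJ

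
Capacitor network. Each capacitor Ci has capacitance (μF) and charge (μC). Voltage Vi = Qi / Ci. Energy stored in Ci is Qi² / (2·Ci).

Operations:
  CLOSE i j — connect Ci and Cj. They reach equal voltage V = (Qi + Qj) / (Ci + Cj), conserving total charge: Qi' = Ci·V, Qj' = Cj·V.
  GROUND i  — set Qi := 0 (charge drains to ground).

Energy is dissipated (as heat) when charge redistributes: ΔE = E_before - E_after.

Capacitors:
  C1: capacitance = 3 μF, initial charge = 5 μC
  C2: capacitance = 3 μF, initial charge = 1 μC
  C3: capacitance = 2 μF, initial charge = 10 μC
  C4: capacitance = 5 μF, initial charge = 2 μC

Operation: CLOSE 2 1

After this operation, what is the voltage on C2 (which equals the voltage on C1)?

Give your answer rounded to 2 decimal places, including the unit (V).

Answer: 1.00 V

Derivation:
Initial: C1(3μF, Q=5μC, V=1.67V), C2(3μF, Q=1μC, V=0.33V), C3(2μF, Q=10μC, V=5.00V), C4(5μF, Q=2μC, V=0.40V)
Op 1: CLOSE 2-1: Q_total=6.00, C_total=6.00, V=1.00; Q2=3.00, Q1=3.00; dissipated=1.333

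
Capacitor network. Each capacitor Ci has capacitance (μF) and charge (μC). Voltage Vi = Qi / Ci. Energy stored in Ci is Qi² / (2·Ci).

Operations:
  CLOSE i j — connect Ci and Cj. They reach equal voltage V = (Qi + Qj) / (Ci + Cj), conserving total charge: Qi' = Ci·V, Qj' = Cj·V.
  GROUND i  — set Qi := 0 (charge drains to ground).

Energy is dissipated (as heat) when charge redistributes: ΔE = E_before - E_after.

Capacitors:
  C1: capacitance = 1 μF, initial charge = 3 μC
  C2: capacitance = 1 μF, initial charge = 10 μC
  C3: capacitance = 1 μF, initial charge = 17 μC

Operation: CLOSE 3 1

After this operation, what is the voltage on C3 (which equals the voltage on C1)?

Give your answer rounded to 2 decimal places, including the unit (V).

Answer: 10.00 V

Derivation:
Initial: C1(1μF, Q=3μC, V=3.00V), C2(1μF, Q=10μC, V=10.00V), C3(1μF, Q=17μC, V=17.00V)
Op 1: CLOSE 3-1: Q_total=20.00, C_total=2.00, V=10.00; Q3=10.00, Q1=10.00; dissipated=49.000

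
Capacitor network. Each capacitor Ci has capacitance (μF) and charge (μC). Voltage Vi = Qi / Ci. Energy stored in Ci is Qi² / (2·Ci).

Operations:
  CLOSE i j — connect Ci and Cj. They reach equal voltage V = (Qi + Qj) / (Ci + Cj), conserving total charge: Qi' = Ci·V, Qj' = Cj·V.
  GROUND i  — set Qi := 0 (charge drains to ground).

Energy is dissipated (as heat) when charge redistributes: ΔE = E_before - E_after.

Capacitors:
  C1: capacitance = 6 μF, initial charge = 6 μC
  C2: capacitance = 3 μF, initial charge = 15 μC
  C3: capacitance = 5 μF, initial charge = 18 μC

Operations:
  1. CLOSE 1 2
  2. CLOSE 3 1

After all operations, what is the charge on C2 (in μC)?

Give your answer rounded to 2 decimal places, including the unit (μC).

Initial: C1(6μF, Q=6μC, V=1.00V), C2(3μF, Q=15μC, V=5.00V), C3(5μF, Q=18μC, V=3.60V)
Op 1: CLOSE 1-2: Q_total=21.00, C_total=9.00, V=2.33; Q1=14.00, Q2=7.00; dissipated=16.000
Op 2: CLOSE 3-1: Q_total=32.00, C_total=11.00, V=2.91; Q3=14.55, Q1=17.45; dissipated=2.188
Final charges: Q1=17.45, Q2=7.00, Q3=14.55

Answer: 7.00 μC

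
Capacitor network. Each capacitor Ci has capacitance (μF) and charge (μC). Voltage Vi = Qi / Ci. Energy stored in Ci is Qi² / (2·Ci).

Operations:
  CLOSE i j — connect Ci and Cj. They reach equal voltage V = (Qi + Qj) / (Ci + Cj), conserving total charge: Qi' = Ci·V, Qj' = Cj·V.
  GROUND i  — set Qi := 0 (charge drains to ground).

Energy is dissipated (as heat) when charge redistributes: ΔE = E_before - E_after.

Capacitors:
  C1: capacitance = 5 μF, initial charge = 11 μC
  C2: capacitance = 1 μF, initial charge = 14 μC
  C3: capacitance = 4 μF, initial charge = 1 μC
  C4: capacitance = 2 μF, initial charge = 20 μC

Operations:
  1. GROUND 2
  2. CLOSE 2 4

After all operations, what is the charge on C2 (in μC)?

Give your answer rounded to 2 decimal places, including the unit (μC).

Initial: C1(5μF, Q=11μC, V=2.20V), C2(1μF, Q=14μC, V=14.00V), C3(4μF, Q=1μC, V=0.25V), C4(2μF, Q=20μC, V=10.00V)
Op 1: GROUND 2: Q2=0; energy lost=98.000
Op 2: CLOSE 2-4: Q_total=20.00, C_total=3.00, V=6.67; Q2=6.67, Q4=13.33; dissipated=33.333
Final charges: Q1=11.00, Q2=6.67, Q3=1.00, Q4=13.33

Answer: 6.67 μC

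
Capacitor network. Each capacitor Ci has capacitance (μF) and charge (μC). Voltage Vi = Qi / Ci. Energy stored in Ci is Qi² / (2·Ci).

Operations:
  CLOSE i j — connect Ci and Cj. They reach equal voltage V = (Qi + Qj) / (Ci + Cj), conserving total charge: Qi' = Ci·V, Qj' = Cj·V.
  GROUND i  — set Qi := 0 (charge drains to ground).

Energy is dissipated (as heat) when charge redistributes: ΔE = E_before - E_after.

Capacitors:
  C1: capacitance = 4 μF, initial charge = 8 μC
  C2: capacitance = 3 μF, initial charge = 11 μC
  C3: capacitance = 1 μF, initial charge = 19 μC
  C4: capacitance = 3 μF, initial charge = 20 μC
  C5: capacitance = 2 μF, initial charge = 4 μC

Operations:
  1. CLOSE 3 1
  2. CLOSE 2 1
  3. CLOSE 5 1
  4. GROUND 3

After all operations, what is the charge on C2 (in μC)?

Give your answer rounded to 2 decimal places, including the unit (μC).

Initial: C1(4μF, Q=8μC, V=2.00V), C2(3μF, Q=11μC, V=3.67V), C3(1μF, Q=19μC, V=19.00V), C4(3μF, Q=20μC, V=6.67V), C5(2μF, Q=4μC, V=2.00V)
Op 1: CLOSE 3-1: Q_total=27.00, C_total=5.00, V=5.40; Q3=5.40, Q1=21.60; dissipated=115.600
Op 2: CLOSE 2-1: Q_total=32.60, C_total=7.00, V=4.66; Q2=13.97, Q1=18.63; dissipated=2.575
Op 3: CLOSE 5-1: Q_total=22.63, C_total=6.00, V=3.77; Q5=7.54, Q1=15.09; dissipated=4.707
Op 4: GROUND 3: Q3=0; energy lost=14.580
Final charges: Q1=15.09, Q2=13.97, Q3=0.00, Q4=20.00, Q5=7.54

Answer: 13.97 μC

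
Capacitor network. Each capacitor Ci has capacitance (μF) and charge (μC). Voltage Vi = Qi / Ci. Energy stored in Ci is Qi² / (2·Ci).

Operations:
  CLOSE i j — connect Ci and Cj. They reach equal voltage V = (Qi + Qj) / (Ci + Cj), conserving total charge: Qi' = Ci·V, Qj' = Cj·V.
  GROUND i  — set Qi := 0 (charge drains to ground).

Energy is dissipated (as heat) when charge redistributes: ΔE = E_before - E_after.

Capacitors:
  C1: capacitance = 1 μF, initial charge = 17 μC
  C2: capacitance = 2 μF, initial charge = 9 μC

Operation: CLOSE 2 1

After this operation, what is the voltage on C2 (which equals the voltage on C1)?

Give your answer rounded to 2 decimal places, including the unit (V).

Initial: C1(1μF, Q=17μC, V=17.00V), C2(2μF, Q=9μC, V=4.50V)
Op 1: CLOSE 2-1: Q_total=26.00, C_total=3.00, V=8.67; Q2=17.33, Q1=8.67; dissipated=52.083

Answer: 8.67 V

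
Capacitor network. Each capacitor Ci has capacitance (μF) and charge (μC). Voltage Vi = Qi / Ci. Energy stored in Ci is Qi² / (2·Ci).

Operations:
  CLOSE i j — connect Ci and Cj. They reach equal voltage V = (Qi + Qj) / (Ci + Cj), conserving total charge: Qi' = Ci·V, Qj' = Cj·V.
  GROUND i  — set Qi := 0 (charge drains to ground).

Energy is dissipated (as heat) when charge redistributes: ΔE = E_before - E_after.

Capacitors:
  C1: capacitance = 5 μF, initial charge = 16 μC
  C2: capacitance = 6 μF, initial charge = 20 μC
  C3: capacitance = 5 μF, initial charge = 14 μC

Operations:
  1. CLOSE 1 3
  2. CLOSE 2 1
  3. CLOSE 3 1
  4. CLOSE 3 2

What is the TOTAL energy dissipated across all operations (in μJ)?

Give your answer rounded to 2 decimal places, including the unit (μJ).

Initial: C1(5μF, Q=16μC, V=3.20V), C2(6μF, Q=20μC, V=3.33V), C3(5μF, Q=14μC, V=2.80V)
Op 1: CLOSE 1-3: Q_total=30.00, C_total=10.00, V=3.00; Q1=15.00, Q3=15.00; dissipated=0.200
Op 2: CLOSE 2-1: Q_total=35.00, C_total=11.00, V=3.18; Q2=19.09, Q1=15.91; dissipated=0.152
Op 3: CLOSE 3-1: Q_total=30.91, C_total=10.00, V=3.09; Q3=15.45, Q1=15.45; dissipated=0.041
Op 4: CLOSE 3-2: Q_total=34.55, C_total=11.00, V=3.14; Q3=15.70, Q2=18.84; dissipated=0.011
Total dissipated: 0.404 μJ

Answer: 0.40 μJ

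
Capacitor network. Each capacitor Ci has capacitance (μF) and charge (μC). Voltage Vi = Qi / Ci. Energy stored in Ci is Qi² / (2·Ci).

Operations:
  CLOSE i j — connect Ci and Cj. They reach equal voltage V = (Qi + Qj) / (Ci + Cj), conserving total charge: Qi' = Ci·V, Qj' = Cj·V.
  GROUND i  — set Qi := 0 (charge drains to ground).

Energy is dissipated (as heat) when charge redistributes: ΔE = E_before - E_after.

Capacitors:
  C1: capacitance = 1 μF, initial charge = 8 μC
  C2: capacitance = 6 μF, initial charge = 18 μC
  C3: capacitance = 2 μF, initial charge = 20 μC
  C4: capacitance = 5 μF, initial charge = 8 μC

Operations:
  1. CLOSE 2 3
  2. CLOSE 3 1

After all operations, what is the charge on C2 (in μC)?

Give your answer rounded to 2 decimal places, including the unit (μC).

Answer: 28.50 μC

Derivation:
Initial: C1(1μF, Q=8μC, V=8.00V), C2(6μF, Q=18μC, V=3.00V), C3(2μF, Q=20μC, V=10.00V), C4(5μF, Q=8μC, V=1.60V)
Op 1: CLOSE 2-3: Q_total=38.00, C_total=8.00, V=4.75; Q2=28.50, Q3=9.50; dissipated=36.750
Op 2: CLOSE 3-1: Q_total=17.50, C_total=3.00, V=5.83; Q3=11.67, Q1=5.83; dissipated=3.521
Final charges: Q1=5.83, Q2=28.50, Q3=11.67, Q4=8.00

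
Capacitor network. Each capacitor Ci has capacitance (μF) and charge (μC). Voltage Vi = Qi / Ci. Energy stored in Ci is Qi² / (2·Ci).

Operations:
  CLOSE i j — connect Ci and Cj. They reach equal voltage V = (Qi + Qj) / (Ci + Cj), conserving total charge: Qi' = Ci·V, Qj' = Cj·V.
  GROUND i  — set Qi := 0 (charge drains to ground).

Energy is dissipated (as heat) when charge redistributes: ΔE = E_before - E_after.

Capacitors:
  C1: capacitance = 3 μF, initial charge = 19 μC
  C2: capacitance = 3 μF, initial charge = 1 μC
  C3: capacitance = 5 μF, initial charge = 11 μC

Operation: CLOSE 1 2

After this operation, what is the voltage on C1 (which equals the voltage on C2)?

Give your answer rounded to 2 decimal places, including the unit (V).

Initial: C1(3μF, Q=19μC, V=6.33V), C2(3μF, Q=1μC, V=0.33V), C3(5μF, Q=11μC, V=2.20V)
Op 1: CLOSE 1-2: Q_total=20.00, C_total=6.00, V=3.33; Q1=10.00, Q2=10.00; dissipated=27.000

Answer: 3.33 V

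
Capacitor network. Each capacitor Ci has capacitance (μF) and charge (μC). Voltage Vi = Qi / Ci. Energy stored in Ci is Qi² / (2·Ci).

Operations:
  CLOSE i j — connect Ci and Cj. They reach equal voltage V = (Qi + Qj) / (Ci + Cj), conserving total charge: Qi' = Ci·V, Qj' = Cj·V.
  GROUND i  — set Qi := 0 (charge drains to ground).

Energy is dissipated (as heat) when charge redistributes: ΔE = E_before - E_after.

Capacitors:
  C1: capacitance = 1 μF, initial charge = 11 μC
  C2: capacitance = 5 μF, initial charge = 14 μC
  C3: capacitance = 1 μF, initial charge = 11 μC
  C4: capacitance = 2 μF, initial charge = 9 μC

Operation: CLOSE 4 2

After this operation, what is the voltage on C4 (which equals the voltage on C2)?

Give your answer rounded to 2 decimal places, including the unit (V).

Answer: 3.29 V

Derivation:
Initial: C1(1μF, Q=11μC, V=11.00V), C2(5μF, Q=14μC, V=2.80V), C3(1μF, Q=11μC, V=11.00V), C4(2μF, Q=9μC, V=4.50V)
Op 1: CLOSE 4-2: Q_total=23.00, C_total=7.00, V=3.29; Q4=6.57, Q2=16.43; dissipated=2.064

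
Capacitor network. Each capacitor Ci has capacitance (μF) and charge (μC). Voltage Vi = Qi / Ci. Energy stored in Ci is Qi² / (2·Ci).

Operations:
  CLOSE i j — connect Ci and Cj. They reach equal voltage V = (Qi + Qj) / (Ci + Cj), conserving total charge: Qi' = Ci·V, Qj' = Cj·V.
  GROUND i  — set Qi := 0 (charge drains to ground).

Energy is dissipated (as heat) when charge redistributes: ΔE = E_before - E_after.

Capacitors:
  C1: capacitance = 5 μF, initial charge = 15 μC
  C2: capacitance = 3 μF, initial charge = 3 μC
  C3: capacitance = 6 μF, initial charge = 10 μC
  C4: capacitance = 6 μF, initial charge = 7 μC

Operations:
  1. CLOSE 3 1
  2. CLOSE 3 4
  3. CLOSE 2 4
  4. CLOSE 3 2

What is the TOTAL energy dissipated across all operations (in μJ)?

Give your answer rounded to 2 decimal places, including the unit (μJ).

Initial: C1(5μF, Q=15μC, V=3.00V), C2(3μF, Q=3μC, V=1.00V), C3(6μF, Q=10μC, V=1.67V), C4(6μF, Q=7μC, V=1.17V)
Op 1: CLOSE 3-1: Q_total=25.00, C_total=11.00, V=2.27; Q3=13.64, Q1=11.36; dissipated=2.424
Op 2: CLOSE 3-4: Q_total=20.64, C_total=12.00, V=1.72; Q3=10.32, Q4=10.32; dissipated=1.835
Op 3: CLOSE 2-4: Q_total=13.32, C_total=9.00, V=1.48; Q2=4.44, Q4=8.88; dissipated=0.518
Op 4: CLOSE 3-2: Q_total=14.76, C_total=9.00, V=1.64; Q3=9.84, Q2=4.92; dissipated=0.058
Total dissipated: 4.835 μJ

Answer: 4.83 μJ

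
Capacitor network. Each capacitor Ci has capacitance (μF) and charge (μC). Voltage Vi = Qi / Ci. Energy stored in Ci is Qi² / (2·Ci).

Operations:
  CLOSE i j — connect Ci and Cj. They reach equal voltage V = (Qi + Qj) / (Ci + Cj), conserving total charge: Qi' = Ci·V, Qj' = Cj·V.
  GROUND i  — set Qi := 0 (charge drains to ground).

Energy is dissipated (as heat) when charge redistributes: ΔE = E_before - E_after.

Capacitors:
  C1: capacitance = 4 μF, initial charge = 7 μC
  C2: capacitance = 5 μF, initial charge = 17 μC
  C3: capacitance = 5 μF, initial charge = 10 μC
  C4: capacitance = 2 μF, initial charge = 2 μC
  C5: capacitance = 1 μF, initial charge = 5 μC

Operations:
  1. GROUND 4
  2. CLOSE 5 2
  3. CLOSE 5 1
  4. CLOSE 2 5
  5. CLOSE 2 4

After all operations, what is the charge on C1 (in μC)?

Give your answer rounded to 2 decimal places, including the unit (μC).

Answer: 8.53 μC

Derivation:
Initial: C1(4μF, Q=7μC, V=1.75V), C2(5μF, Q=17μC, V=3.40V), C3(5μF, Q=10μC, V=2.00V), C4(2μF, Q=2μC, V=1.00V), C5(1μF, Q=5μC, V=5.00V)
Op 1: GROUND 4: Q4=0; energy lost=1.000
Op 2: CLOSE 5-2: Q_total=22.00, C_total=6.00, V=3.67; Q5=3.67, Q2=18.33; dissipated=1.067
Op 3: CLOSE 5-1: Q_total=10.67, C_total=5.00, V=2.13; Q5=2.13, Q1=8.53; dissipated=1.469
Op 4: CLOSE 2-5: Q_total=20.47, C_total=6.00, V=3.41; Q2=17.06, Q5=3.41; dissipated=0.980
Op 5: CLOSE 2-4: Q_total=17.06, C_total=7.00, V=2.44; Q2=12.18, Q4=4.87; dissipated=8.311
Final charges: Q1=8.53, Q2=12.18, Q3=10.00, Q4=4.87, Q5=3.41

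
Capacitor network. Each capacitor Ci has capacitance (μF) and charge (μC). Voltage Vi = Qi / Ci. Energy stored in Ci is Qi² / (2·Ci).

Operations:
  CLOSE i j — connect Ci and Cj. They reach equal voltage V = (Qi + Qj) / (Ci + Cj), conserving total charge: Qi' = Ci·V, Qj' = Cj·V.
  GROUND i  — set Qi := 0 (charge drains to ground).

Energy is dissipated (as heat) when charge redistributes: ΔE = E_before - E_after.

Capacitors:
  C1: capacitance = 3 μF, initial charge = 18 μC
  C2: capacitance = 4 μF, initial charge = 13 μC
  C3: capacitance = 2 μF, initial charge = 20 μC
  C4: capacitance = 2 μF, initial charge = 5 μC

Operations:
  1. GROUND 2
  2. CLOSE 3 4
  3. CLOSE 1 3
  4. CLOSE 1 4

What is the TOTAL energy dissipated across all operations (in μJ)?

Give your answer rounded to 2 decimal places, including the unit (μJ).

Initial: C1(3μF, Q=18μC, V=6.00V), C2(4μF, Q=13μC, V=3.25V), C3(2μF, Q=20μC, V=10.00V), C4(2μF, Q=5μC, V=2.50V)
Op 1: GROUND 2: Q2=0; energy lost=21.125
Op 2: CLOSE 3-4: Q_total=25.00, C_total=4.00, V=6.25; Q3=12.50, Q4=12.50; dissipated=28.125
Op 3: CLOSE 1-3: Q_total=30.50, C_total=5.00, V=6.10; Q1=18.30, Q3=12.20; dissipated=0.037
Op 4: CLOSE 1-4: Q_total=30.80, C_total=5.00, V=6.16; Q1=18.48, Q4=12.32; dissipated=0.013
Total dissipated: 49.301 μJ

Answer: 49.30 μJ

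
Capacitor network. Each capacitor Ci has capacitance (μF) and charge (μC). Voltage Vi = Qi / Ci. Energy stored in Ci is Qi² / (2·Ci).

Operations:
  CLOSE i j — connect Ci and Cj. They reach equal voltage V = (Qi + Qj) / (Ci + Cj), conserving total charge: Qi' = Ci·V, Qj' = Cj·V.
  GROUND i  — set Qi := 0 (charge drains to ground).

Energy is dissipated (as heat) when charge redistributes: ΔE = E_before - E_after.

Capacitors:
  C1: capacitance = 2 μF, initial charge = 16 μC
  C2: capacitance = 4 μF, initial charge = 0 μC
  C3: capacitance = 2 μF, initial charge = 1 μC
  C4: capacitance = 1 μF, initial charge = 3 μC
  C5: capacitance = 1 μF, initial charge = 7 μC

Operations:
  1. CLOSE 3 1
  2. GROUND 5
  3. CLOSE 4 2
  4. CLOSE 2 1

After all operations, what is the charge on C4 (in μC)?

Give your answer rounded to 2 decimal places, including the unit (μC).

Initial: C1(2μF, Q=16μC, V=8.00V), C2(4μF, Q=0μC, V=0.00V), C3(2μF, Q=1μC, V=0.50V), C4(1μF, Q=3μC, V=3.00V), C5(1μF, Q=7μC, V=7.00V)
Op 1: CLOSE 3-1: Q_total=17.00, C_total=4.00, V=4.25; Q3=8.50, Q1=8.50; dissipated=28.125
Op 2: GROUND 5: Q5=0; energy lost=24.500
Op 3: CLOSE 4-2: Q_total=3.00, C_total=5.00, V=0.60; Q4=0.60, Q2=2.40; dissipated=3.600
Op 4: CLOSE 2-1: Q_total=10.90, C_total=6.00, V=1.82; Q2=7.27, Q1=3.63; dissipated=8.882
Final charges: Q1=3.63, Q2=7.27, Q3=8.50, Q4=0.60, Q5=0.00

Answer: 0.60 μC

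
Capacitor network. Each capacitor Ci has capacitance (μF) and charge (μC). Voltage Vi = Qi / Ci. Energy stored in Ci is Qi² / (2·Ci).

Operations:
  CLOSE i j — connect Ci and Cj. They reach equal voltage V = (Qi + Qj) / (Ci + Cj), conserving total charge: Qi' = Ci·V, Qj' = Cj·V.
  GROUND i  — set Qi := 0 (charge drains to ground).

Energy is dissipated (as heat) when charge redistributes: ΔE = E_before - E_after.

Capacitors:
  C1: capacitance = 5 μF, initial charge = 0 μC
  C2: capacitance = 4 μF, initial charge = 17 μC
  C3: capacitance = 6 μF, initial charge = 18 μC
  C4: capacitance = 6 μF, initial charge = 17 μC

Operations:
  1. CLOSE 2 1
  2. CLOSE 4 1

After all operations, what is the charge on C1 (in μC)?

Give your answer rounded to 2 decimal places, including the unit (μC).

Answer: 12.02 μC

Derivation:
Initial: C1(5μF, Q=0μC, V=0.00V), C2(4μF, Q=17μC, V=4.25V), C3(6μF, Q=18μC, V=3.00V), C4(6μF, Q=17μC, V=2.83V)
Op 1: CLOSE 2-1: Q_total=17.00, C_total=9.00, V=1.89; Q2=7.56, Q1=9.44; dissipated=20.069
Op 2: CLOSE 4-1: Q_total=26.44, C_total=11.00, V=2.40; Q4=14.42, Q1=12.02; dissipated=1.216
Final charges: Q1=12.02, Q2=7.56, Q3=18.00, Q4=14.42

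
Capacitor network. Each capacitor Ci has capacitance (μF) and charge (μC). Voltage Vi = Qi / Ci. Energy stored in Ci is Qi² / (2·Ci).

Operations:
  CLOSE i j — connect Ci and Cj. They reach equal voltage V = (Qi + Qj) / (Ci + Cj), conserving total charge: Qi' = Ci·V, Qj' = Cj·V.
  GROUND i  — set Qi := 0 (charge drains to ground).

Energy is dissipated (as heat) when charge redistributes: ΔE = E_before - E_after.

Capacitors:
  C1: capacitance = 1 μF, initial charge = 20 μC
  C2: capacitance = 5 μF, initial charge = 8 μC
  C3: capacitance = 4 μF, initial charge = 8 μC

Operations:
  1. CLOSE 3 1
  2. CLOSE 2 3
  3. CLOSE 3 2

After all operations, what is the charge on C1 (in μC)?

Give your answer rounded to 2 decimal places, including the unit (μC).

Answer: 5.60 μC

Derivation:
Initial: C1(1μF, Q=20μC, V=20.00V), C2(5μF, Q=8μC, V=1.60V), C3(4μF, Q=8μC, V=2.00V)
Op 1: CLOSE 3-1: Q_total=28.00, C_total=5.00, V=5.60; Q3=22.40, Q1=5.60; dissipated=129.600
Op 2: CLOSE 2-3: Q_total=30.40, C_total=9.00, V=3.38; Q2=16.89, Q3=13.51; dissipated=17.778
Op 3: CLOSE 3-2: Q_total=30.40, C_total=9.00, V=3.38; Q3=13.51, Q2=16.89; dissipated=0.000
Final charges: Q1=5.60, Q2=16.89, Q3=13.51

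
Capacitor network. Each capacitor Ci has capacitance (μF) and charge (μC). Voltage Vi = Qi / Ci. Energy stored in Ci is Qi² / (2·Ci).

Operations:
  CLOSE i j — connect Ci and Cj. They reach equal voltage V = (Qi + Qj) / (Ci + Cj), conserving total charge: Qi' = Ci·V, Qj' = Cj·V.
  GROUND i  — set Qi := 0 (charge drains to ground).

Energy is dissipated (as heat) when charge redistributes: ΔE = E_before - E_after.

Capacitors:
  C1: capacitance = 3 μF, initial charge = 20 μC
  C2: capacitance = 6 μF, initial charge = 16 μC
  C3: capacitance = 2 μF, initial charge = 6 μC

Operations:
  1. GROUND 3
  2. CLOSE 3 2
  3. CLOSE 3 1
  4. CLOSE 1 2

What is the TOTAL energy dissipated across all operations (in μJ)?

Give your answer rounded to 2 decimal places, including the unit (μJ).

Initial: C1(3μF, Q=20μC, V=6.67V), C2(6μF, Q=16μC, V=2.67V), C3(2μF, Q=6μC, V=3.00V)
Op 1: GROUND 3: Q3=0; energy lost=9.000
Op 2: CLOSE 3-2: Q_total=16.00, C_total=8.00, V=2.00; Q3=4.00, Q2=12.00; dissipated=5.333
Op 3: CLOSE 3-1: Q_total=24.00, C_total=5.00, V=4.80; Q3=9.60, Q1=14.40; dissipated=13.067
Op 4: CLOSE 1-2: Q_total=26.40, C_total=9.00, V=2.93; Q1=8.80, Q2=17.60; dissipated=7.840
Total dissipated: 35.240 μJ

Answer: 35.24 μJ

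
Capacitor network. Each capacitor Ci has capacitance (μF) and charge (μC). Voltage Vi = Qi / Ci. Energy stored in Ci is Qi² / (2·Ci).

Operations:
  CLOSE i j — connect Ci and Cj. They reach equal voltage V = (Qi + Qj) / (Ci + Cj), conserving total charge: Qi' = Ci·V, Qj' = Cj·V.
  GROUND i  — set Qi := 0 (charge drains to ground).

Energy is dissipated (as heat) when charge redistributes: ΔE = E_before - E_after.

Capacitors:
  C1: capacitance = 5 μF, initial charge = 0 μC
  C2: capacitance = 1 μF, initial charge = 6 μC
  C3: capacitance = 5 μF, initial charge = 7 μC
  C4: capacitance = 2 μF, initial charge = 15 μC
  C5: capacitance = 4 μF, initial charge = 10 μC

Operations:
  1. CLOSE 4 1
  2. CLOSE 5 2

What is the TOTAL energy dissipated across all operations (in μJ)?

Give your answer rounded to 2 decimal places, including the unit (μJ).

Initial: C1(5μF, Q=0μC, V=0.00V), C2(1μF, Q=6μC, V=6.00V), C3(5μF, Q=7μC, V=1.40V), C4(2μF, Q=15μC, V=7.50V), C5(4μF, Q=10μC, V=2.50V)
Op 1: CLOSE 4-1: Q_total=15.00, C_total=7.00, V=2.14; Q4=4.29, Q1=10.71; dissipated=40.179
Op 2: CLOSE 5-2: Q_total=16.00, C_total=5.00, V=3.20; Q5=12.80, Q2=3.20; dissipated=4.900
Total dissipated: 45.079 μJ

Answer: 45.08 μJ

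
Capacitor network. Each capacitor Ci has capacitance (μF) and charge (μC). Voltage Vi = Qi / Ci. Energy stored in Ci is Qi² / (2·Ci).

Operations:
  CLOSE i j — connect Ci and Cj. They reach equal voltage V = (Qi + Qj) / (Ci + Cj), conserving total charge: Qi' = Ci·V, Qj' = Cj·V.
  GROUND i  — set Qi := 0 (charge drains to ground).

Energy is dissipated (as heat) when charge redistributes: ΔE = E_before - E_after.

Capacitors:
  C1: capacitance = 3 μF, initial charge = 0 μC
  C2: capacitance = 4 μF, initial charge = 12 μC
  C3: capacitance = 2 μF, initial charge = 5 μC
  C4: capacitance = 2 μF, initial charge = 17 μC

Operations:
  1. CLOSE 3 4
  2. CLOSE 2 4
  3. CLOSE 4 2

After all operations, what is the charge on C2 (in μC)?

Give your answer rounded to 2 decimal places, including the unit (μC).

Answer: 15.33 μC

Derivation:
Initial: C1(3μF, Q=0μC, V=0.00V), C2(4μF, Q=12μC, V=3.00V), C3(2μF, Q=5μC, V=2.50V), C4(2μF, Q=17μC, V=8.50V)
Op 1: CLOSE 3-4: Q_total=22.00, C_total=4.00, V=5.50; Q3=11.00, Q4=11.00; dissipated=18.000
Op 2: CLOSE 2-4: Q_total=23.00, C_total=6.00, V=3.83; Q2=15.33, Q4=7.67; dissipated=4.167
Op 3: CLOSE 4-2: Q_total=23.00, C_total=6.00, V=3.83; Q4=7.67, Q2=15.33; dissipated=0.000
Final charges: Q1=0.00, Q2=15.33, Q3=11.00, Q4=7.67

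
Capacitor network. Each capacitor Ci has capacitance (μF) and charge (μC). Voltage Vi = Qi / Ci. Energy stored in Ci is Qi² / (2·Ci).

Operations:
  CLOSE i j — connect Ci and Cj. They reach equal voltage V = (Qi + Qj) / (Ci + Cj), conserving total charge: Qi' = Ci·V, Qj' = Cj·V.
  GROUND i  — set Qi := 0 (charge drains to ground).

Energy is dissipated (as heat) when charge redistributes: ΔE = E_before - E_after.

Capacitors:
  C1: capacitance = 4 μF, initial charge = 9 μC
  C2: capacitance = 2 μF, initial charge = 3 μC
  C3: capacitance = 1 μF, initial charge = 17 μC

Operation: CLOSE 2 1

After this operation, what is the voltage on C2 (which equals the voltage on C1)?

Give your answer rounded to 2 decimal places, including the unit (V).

Initial: C1(4μF, Q=9μC, V=2.25V), C2(2μF, Q=3μC, V=1.50V), C3(1μF, Q=17μC, V=17.00V)
Op 1: CLOSE 2-1: Q_total=12.00, C_total=6.00, V=2.00; Q2=4.00, Q1=8.00; dissipated=0.375

Answer: 2.00 V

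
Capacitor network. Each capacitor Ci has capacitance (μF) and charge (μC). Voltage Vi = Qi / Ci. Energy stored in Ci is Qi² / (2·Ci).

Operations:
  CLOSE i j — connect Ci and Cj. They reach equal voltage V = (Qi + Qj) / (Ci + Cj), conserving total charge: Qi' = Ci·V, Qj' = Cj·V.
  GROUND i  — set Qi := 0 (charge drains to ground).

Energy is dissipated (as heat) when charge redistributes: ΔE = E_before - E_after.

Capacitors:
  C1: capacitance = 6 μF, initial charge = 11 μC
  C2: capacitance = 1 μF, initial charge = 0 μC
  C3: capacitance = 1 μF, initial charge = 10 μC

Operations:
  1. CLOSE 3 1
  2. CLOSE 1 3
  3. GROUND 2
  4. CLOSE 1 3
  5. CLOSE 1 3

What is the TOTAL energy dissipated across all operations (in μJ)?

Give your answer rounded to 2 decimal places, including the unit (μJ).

Answer: 28.58 μJ

Derivation:
Initial: C1(6μF, Q=11μC, V=1.83V), C2(1μF, Q=0μC, V=0.00V), C3(1μF, Q=10μC, V=10.00V)
Op 1: CLOSE 3-1: Q_total=21.00, C_total=7.00, V=3.00; Q3=3.00, Q1=18.00; dissipated=28.583
Op 2: CLOSE 1-3: Q_total=21.00, C_total=7.00, V=3.00; Q1=18.00, Q3=3.00; dissipated=0.000
Op 3: GROUND 2: Q2=0; energy lost=0.000
Op 4: CLOSE 1-3: Q_total=21.00, C_total=7.00, V=3.00; Q1=18.00, Q3=3.00; dissipated=0.000
Op 5: CLOSE 1-3: Q_total=21.00, C_total=7.00, V=3.00; Q1=18.00, Q3=3.00; dissipated=0.000
Total dissipated: 28.583 μJ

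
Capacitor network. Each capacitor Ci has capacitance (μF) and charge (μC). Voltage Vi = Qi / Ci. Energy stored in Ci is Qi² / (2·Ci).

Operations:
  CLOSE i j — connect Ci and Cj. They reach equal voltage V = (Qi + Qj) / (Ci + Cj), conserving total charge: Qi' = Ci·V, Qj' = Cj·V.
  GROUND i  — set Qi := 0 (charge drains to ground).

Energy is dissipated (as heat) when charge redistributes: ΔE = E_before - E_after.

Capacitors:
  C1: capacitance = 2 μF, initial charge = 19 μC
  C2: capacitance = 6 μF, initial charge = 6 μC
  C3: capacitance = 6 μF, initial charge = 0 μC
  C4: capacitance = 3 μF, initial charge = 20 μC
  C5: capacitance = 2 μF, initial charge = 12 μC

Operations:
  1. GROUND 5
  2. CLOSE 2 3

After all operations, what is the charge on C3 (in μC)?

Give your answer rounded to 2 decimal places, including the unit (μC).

Answer: 3.00 μC

Derivation:
Initial: C1(2μF, Q=19μC, V=9.50V), C2(6μF, Q=6μC, V=1.00V), C3(6μF, Q=0μC, V=0.00V), C4(3μF, Q=20μC, V=6.67V), C5(2μF, Q=12μC, V=6.00V)
Op 1: GROUND 5: Q5=0; energy lost=36.000
Op 2: CLOSE 2-3: Q_total=6.00, C_total=12.00, V=0.50; Q2=3.00, Q3=3.00; dissipated=1.500
Final charges: Q1=19.00, Q2=3.00, Q3=3.00, Q4=20.00, Q5=0.00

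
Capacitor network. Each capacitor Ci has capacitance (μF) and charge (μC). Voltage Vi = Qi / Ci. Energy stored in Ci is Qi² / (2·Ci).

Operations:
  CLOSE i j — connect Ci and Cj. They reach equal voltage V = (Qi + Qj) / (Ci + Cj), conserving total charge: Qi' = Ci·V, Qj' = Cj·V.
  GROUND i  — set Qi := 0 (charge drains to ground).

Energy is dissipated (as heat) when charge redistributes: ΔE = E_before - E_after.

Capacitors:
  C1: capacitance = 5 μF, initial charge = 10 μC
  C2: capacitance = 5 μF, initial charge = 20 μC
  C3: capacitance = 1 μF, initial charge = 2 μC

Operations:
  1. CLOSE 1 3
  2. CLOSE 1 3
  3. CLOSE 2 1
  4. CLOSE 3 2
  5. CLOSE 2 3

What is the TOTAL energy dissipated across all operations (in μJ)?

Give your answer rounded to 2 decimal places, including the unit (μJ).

Initial: C1(5μF, Q=10μC, V=2.00V), C2(5μF, Q=20μC, V=4.00V), C3(1μF, Q=2μC, V=2.00V)
Op 1: CLOSE 1-3: Q_total=12.00, C_total=6.00, V=2.00; Q1=10.00, Q3=2.00; dissipated=0.000
Op 2: CLOSE 1-3: Q_total=12.00, C_total=6.00, V=2.00; Q1=10.00, Q3=2.00; dissipated=0.000
Op 3: CLOSE 2-1: Q_total=30.00, C_total=10.00, V=3.00; Q2=15.00, Q1=15.00; dissipated=5.000
Op 4: CLOSE 3-2: Q_total=17.00, C_total=6.00, V=2.83; Q3=2.83, Q2=14.17; dissipated=0.417
Op 5: CLOSE 2-3: Q_total=17.00, C_total=6.00, V=2.83; Q2=14.17, Q3=2.83; dissipated=0.000
Total dissipated: 5.417 μJ

Answer: 5.42 μJ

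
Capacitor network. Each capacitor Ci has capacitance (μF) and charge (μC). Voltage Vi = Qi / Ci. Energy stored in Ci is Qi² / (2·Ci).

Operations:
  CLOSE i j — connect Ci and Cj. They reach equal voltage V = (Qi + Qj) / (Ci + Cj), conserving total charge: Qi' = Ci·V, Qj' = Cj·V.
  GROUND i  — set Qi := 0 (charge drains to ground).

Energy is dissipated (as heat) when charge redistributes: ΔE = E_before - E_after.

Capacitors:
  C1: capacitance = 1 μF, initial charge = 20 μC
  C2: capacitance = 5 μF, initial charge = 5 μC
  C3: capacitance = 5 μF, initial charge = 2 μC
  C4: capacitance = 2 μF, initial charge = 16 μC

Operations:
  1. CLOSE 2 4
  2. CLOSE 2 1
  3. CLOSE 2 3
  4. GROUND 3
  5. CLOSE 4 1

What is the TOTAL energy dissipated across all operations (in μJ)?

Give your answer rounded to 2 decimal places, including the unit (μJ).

Initial: C1(1μF, Q=20μC, V=20.00V), C2(5μF, Q=5μC, V=1.00V), C3(5μF, Q=2μC, V=0.40V), C4(2μF, Q=16μC, V=8.00V)
Op 1: CLOSE 2-4: Q_total=21.00, C_total=7.00, V=3.00; Q2=15.00, Q4=6.00; dissipated=35.000
Op 2: CLOSE 2-1: Q_total=35.00, C_total=6.00, V=5.83; Q2=29.17, Q1=5.83; dissipated=120.417
Op 3: CLOSE 2-3: Q_total=31.17, C_total=10.00, V=3.12; Q2=15.58, Q3=15.58; dissipated=36.901
Op 4: GROUND 3: Q3=0; energy lost=24.284
Op 5: CLOSE 4-1: Q_total=11.83, C_total=3.00, V=3.94; Q4=7.89, Q1=3.94; dissipated=2.676
Total dissipated: 219.278 μJ

Answer: 219.28 μJ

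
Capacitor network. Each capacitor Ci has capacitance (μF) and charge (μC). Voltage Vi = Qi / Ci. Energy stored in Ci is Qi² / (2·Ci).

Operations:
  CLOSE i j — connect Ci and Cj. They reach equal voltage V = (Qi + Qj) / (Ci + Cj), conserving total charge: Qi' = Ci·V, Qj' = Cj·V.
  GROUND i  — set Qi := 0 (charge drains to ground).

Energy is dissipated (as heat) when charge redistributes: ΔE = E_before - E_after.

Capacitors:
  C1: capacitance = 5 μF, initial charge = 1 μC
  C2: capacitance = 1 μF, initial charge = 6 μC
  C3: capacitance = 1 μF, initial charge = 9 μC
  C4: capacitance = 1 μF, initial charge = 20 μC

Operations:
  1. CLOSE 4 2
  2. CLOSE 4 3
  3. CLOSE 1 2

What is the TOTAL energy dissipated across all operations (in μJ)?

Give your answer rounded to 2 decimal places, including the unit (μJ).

Initial: C1(5μF, Q=1μC, V=0.20V), C2(1μF, Q=6μC, V=6.00V), C3(1μF, Q=9μC, V=9.00V), C4(1μF, Q=20μC, V=20.00V)
Op 1: CLOSE 4-2: Q_total=26.00, C_total=2.00, V=13.00; Q4=13.00, Q2=13.00; dissipated=49.000
Op 2: CLOSE 4-3: Q_total=22.00, C_total=2.00, V=11.00; Q4=11.00, Q3=11.00; dissipated=4.000
Op 3: CLOSE 1-2: Q_total=14.00, C_total=6.00, V=2.33; Q1=11.67, Q2=2.33; dissipated=68.267
Total dissipated: 121.267 μJ

Answer: 121.27 μJ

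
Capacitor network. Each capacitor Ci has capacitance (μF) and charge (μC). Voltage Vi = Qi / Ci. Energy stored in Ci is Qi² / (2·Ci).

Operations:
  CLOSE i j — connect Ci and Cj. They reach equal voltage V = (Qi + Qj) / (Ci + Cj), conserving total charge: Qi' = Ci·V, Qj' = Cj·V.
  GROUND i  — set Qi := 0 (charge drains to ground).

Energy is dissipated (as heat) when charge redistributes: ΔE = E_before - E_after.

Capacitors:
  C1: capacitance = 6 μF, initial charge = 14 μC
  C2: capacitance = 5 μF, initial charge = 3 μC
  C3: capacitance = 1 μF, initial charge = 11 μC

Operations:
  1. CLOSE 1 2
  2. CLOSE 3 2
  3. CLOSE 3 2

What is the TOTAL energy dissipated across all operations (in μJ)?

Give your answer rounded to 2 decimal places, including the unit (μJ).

Initial: C1(6μF, Q=14μC, V=2.33V), C2(5μF, Q=3μC, V=0.60V), C3(1μF, Q=11μC, V=11.00V)
Op 1: CLOSE 1-2: Q_total=17.00, C_total=11.00, V=1.55; Q1=9.27, Q2=7.73; dissipated=4.097
Op 2: CLOSE 3-2: Q_total=18.73, C_total=6.00, V=3.12; Q3=3.12, Q2=15.61; dissipated=37.245
Op 3: CLOSE 3-2: Q_total=18.73, C_total=6.00, V=3.12; Q3=3.12, Q2=15.61; dissipated=0.000
Total dissipated: 41.342 μJ

Answer: 41.34 μJ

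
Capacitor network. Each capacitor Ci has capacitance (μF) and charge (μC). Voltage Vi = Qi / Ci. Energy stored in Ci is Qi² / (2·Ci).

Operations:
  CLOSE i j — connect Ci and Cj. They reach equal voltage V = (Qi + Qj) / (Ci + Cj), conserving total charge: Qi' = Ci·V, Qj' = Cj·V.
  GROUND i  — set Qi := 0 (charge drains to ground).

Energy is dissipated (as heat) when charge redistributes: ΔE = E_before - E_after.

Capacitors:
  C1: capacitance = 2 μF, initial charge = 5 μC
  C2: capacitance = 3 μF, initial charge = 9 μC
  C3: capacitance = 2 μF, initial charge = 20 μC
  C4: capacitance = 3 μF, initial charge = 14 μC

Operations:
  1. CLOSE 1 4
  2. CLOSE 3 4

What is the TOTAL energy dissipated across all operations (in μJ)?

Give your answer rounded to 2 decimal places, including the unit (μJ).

Initial: C1(2μF, Q=5μC, V=2.50V), C2(3μF, Q=9μC, V=3.00V), C3(2μF, Q=20μC, V=10.00V), C4(3μF, Q=14μC, V=4.67V)
Op 1: CLOSE 1-4: Q_total=19.00, C_total=5.00, V=3.80; Q1=7.60, Q4=11.40; dissipated=2.817
Op 2: CLOSE 3-4: Q_total=31.40, C_total=5.00, V=6.28; Q3=12.56, Q4=18.84; dissipated=23.064
Total dissipated: 25.881 μJ

Answer: 25.88 μJ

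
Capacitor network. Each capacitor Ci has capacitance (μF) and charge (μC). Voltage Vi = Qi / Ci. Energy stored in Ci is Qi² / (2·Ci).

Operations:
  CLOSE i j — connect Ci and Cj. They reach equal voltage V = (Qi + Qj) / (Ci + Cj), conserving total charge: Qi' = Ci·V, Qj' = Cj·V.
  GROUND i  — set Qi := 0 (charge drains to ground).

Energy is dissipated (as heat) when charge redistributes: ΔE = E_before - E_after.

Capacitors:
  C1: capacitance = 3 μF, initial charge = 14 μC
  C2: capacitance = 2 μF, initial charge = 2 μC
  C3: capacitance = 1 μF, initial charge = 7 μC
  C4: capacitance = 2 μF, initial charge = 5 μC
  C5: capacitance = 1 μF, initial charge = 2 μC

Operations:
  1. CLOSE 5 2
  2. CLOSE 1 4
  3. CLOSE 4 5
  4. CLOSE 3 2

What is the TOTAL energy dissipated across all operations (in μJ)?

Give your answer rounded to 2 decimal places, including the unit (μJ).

Answer: 15.88 μJ

Derivation:
Initial: C1(3μF, Q=14μC, V=4.67V), C2(2μF, Q=2μC, V=1.00V), C3(1μF, Q=7μC, V=7.00V), C4(2μF, Q=5μC, V=2.50V), C5(1μF, Q=2μC, V=2.00V)
Op 1: CLOSE 5-2: Q_total=4.00, C_total=3.00, V=1.33; Q5=1.33, Q2=2.67; dissipated=0.333
Op 2: CLOSE 1-4: Q_total=19.00, C_total=5.00, V=3.80; Q1=11.40, Q4=7.60; dissipated=2.817
Op 3: CLOSE 4-5: Q_total=8.93, C_total=3.00, V=2.98; Q4=5.96, Q5=2.98; dissipated=2.028
Op 4: CLOSE 3-2: Q_total=9.67, C_total=3.00, V=3.22; Q3=3.22, Q2=6.44; dissipated=10.704
Total dissipated: 15.882 μJ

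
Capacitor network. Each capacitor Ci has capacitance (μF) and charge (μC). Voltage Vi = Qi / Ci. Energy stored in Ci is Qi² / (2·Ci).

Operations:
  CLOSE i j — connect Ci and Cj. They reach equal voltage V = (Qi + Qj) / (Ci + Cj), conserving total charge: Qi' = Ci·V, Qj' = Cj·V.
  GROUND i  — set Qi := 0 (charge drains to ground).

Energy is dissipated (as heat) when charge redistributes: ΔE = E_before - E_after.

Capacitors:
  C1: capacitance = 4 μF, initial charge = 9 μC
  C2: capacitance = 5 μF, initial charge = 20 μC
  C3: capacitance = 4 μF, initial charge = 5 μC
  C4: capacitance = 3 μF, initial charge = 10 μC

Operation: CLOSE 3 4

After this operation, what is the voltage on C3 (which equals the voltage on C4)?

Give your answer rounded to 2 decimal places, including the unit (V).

Initial: C1(4μF, Q=9μC, V=2.25V), C2(5μF, Q=20μC, V=4.00V), C3(4μF, Q=5μC, V=1.25V), C4(3μF, Q=10μC, V=3.33V)
Op 1: CLOSE 3-4: Q_total=15.00, C_total=7.00, V=2.14; Q3=8.57, Q4=6.43; dissipated=3.720

Answer: 2.14 V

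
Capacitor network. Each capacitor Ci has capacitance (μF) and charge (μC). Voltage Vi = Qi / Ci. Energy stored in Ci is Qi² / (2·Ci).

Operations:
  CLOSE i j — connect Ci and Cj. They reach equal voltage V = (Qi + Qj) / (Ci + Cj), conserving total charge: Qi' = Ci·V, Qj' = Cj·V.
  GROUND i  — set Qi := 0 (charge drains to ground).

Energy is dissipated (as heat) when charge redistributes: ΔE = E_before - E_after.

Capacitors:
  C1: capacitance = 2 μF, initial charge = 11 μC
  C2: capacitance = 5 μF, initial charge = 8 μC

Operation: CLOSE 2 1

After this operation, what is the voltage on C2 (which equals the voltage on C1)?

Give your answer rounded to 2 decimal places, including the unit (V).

Answer: 2.71 V

Derivation:
Initial: C1(2μF, Q=11μC, V=5.50V), C2(5μF, Q=8μC, V=1.60V)
Op 1: CLOSE 2-1: Q_total=19.00, C_total=7.00, V=2.71; Q2=13.57, Q1=5.43; dissipated=10.864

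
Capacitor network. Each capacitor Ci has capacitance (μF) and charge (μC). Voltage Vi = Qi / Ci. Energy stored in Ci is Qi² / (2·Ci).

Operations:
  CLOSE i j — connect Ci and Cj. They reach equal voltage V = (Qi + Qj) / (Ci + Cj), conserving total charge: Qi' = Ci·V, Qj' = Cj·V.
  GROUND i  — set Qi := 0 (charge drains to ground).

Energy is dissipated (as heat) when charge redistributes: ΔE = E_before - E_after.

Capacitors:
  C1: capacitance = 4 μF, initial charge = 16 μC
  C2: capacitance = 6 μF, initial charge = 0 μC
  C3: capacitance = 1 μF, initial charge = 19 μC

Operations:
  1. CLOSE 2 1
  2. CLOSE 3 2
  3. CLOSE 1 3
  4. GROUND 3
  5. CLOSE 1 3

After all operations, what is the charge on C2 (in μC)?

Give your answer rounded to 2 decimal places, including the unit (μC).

Answer: 24.51 μC

Derivation:
Initial: C1(4μF, Q=16μC, V=4.00V), C2(6μF, Q=0μC, V=0.00V), C3(1μF, Q=19μC, V=19.00V)
Op 1: CLOSE 2-1: Q_total=16.00, C_total=10.00, V=1.60; Q2=9.60, Q1=6.40; dissipated=19.200
Op 2: CLOSE 3-2: Q_total=28.60, C_total=7.00, V=4.09; Q3=4.09, Q2=24.51; dissipated=129.754
Op 3: CLOSE 1-3: Q_total=10.49, C_total=5.00, V=2.10; Q1=8.39, Q3=2.10; dissipated=2.472
Op 4: GROUND 3: Q3=0; energy lost=2.199
Op 5: CLOSE 1-3: Q_total=8.39, C_total=5.00, V=1.68; Q1=6.71, Q3=1.68; dissipated=1.759
Final charges: Q1=6.71, Q2=24.51, Q3=1.68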